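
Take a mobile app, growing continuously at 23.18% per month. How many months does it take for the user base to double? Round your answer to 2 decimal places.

doubling time ≈ 2.99 months

doubling time = ln(2) / |r| = 0.69315 / 0.2318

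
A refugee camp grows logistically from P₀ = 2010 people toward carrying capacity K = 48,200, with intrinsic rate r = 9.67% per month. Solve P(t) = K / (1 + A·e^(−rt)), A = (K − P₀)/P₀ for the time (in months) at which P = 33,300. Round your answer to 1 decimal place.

A = (48200 − 2010)/2010 = 22.9801
33300 = 48200/(1 + 22.9801·e^(−0.0967t)) → 1 + 22.9801·e^(−0.0967t) = 1.44745
e^(−0.0967t) = 0.019471 → t = ln(51.35821)/0.0967 = 3.93882/0.0967

t ≈ 40.7 months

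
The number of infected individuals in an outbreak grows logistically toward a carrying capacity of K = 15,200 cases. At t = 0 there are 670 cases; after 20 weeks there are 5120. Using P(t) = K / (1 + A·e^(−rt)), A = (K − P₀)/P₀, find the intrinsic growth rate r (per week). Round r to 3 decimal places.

r ≈ 0.120 per week

A = (15200 − 670)/670 = 21.68657
5120 = 15200/(1 + 21.68657·e^(−r·20)) → e^(−20r) = (2.96875 − 1)/21.68657 = 0.090782
r = −ln(0.090782)/20 = 2.39929/20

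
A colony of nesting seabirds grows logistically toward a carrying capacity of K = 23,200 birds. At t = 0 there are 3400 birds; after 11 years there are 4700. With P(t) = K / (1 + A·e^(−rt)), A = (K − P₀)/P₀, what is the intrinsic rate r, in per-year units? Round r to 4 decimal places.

r ≈ 0.0356 per year

A = (23200 − 3400)/3400 = 5.82353
4700 = 23200/(1 + 5.82353·e^(−r·11)) → e^(−11r) = (4.93617 − 1)/5.82353 = 0.675908
r = −ln(0.675908)/11 = 0.3917/11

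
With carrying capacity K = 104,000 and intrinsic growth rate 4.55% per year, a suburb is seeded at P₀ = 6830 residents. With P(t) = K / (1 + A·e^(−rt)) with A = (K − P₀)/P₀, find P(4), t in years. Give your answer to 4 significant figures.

≈ 8,087 residents

A = (104000 − 6830)/6830 = 14.22694
P(4) = 104000 / (1 + 14.22694·e^(−0.0455·4)) = 104000 / (1 + 14.22694·0.833601)
= 104000 / 12.8596 ≈ 8087.35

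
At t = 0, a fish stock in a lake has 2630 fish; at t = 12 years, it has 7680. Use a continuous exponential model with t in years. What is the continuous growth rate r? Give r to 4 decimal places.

r ≈ 0.0893 per year

7680 = 2630 · e^(r·12)
e^(12r) = 7680/2630 = 2.92015
r = ln(2.92015) / 12 = 1.07164 / 12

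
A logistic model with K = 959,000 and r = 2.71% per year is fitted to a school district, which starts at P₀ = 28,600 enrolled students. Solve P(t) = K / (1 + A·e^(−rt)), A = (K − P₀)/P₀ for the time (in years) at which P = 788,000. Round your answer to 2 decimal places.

A = (959000 − 28600)/28600 = 32.53147
788000 = 959000/(1 + 32.53147·e^(−0.0271t)) → 1 + 32.53147·e^(−0.0271t) = 1.21701
e^(−0.0271t) = 0.006671 → t = ln(149.91109)/0.0271 = 5.01004/0.0271

t ≈ 184.87 years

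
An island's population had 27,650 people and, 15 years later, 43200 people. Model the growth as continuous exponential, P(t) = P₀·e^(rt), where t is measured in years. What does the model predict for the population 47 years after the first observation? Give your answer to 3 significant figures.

≈ 112,000 people

r = ln(43200/27650) / 15 ≈ 0.029748 per year
P(47) = 27650 · e^(0.029748·47) = 27650 · 4.04766 ≈ 111917.87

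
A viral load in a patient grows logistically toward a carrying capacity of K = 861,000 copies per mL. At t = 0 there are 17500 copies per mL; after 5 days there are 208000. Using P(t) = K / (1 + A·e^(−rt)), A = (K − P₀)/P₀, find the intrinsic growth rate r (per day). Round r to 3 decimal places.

r ≈ 0.546 per day

A = (861000 − 17500)/17500 = 48.2
208000 = 861000/(1 + 48.2·e^(−r·5)) → e^(−5r) = (4.13942 − 1)/48.2 = 0.065133
r = −ln(0.065133)/5 = 2.73132/5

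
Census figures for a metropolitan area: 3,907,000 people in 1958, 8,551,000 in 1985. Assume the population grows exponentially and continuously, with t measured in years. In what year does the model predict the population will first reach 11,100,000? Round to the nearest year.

r = ln(8551000/3907000) / 27 = 0.78328/27 ≈ 0.02901 per year
t = ln(11100000/3907000) / r = 1.04418/0.02901 ≈ 35.99 years after 1958

year 1994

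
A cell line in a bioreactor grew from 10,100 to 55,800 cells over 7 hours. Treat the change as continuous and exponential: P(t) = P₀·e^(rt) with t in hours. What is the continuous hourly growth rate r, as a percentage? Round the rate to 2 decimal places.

r ≈ 24.42% per hour

55800 = 10100 · e^(r·7)
e^(7r) = 55800/10100 = 5.52475
r = ln(5.52475) / 7 = 1.70924 / 7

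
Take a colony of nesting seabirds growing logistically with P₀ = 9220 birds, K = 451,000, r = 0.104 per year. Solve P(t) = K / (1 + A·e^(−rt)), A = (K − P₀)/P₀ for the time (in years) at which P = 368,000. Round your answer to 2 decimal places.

A = (451000 − 9220)/9220 = 47.9154
368000 = 451000/(1 + 47.9154·e^(−0.104t)) → 1 + 47.9154·e^(−0.104t) = 1.22554
e^(−0.104t) = 0.004707 → t = ln(212.44419)/0.104 = 5.35868/0.104

t ≈ 51.53 years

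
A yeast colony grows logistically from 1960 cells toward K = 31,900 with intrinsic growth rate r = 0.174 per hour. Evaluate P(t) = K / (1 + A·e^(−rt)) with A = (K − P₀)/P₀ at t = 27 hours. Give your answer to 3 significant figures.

A = (31900 − 1960)/1960 = 15.27551
P(27) = 31900 / (1 + 15.27551·e^(−0.174·27)) = 31900 / (1 + 15.27551·0.009113)
= 31900 / 1.13921 ≈ 28001.78

≈ 28,000 cells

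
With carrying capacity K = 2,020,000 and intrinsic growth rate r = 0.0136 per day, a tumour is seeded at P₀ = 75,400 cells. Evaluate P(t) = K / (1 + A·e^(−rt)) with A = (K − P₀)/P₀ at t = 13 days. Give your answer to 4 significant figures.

A = (2020000 − 75400)/75400 = 25.79045
P(13) = 2020000 / (1 + 25.79045·e^(−0.0136·13)) = 2020000 / (1 + 25.79045·0.837947)
= 2020000 / 22.61104 ≈ 89336.89

≈ 89,340 cells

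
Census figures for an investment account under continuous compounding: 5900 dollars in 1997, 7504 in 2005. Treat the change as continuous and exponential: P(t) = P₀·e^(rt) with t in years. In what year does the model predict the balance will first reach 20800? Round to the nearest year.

r = ln(7504/5900) / 8 = 0.24048/8 ≈ 0.03006 per year
t = ln(20800/5900) / r = 1.26/0.03006 ≈ 41.92 years after 1997

year 2039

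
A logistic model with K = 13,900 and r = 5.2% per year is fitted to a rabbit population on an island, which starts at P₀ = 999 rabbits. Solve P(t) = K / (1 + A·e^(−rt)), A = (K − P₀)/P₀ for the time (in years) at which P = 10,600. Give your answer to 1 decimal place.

A = (13900 − 999)/999 = 12.91391
10600 = 13900/(1 + 12.91391·e^(−0.052t)) → 1 + 12.91391·e^(−0.052t) = 1.31132
e^(−0.052t) = 0.024107 → t = ln(41.48106)/0.052 = 3.72524/0.052

t ≈ 71.6 years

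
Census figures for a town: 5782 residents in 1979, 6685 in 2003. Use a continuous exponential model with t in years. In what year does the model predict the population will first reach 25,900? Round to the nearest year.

year 2227

r = ln(6685/5782) / 24 = 0.14512/24 ≈ 0.006047 per year
t = ln(25900/5782) / r = 1.49949/0.006047 ≈ 247.99 years after 1979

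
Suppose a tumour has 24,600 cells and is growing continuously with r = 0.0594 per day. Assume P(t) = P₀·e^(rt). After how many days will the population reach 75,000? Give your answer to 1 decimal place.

75000 = 24600 · e^(0.0594·t)
t = ln(75000/24600) / 0.0594 = ln(3.04878) / 0.0594 = 1.11474 / 0.0594

t ≈ 18.8 days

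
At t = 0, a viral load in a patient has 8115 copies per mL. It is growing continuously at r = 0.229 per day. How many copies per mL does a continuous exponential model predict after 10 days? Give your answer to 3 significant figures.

P(10) = 8115 · e^(0.229·10) = 8115 · e^(2.29)
= 8115 · 9.87494 ≈ 80135.12

≈ 80,100 copies per mL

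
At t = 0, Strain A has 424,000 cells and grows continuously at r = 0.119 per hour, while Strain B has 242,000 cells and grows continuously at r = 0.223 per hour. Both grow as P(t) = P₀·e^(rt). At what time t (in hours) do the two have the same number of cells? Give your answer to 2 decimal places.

t ≈ 5.39 hours

424000·e^(0.119t) = 242000·e^(0.223t)
424000/242000 = e^((0.223 − 0.119)t) → ln(1.75207) = 0.104·t
t = 0.5608 / 0.104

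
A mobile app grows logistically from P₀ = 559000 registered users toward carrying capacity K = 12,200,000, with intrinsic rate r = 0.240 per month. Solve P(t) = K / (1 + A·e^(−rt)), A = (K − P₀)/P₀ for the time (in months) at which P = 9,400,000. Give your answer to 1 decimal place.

A = (12200000 − 559000)/559000 = 20.82469
9400000 = 12200000/(1 + 20.82469·e^(−0.24t)) → 1 + 20.82469·e^(−0.24t) = 1.29787
e^(−0.24t) = 0.014304 → t = ln(69.91145)/0.24 = 4.24723/0.24

t ≈ 17.7 months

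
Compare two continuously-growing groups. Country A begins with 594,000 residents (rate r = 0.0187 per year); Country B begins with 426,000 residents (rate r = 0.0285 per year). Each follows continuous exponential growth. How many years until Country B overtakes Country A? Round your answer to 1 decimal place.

t ≈ 33.9 years

594000·e^(0.0187t) = 426000·e^(0.0285t)
594000/426000 = e^((0.0285 − 0.0187)t) → ln(1.39437) = 0.0098·t
t = 0.33244 / 0.0098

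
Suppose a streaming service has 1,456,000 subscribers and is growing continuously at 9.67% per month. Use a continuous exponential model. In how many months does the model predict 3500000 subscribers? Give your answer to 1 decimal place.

t ≈ 9.1 months

3500000 = 1456000 · e^(0.0967·t)
t = ln(3500000/1456000) / 0.0967 = ln(2.40385) / 0.0967 = 0.87707 / 0.0967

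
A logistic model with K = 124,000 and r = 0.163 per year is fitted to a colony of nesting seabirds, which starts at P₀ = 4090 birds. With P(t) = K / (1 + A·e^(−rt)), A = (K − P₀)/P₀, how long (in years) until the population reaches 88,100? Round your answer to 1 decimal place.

A = (124000 − 4090)/4090 = 29.31785
88100 = 124000/(1 + 29.31785·e^(−0.163t)) → 1 + 29.31785·e^(−0.163t) = 1.40749
e^(−0.163t) = 0.013899 → t = ln(71.94714)/0.163 = 4.27593/0.163

t ≈ 26.2 years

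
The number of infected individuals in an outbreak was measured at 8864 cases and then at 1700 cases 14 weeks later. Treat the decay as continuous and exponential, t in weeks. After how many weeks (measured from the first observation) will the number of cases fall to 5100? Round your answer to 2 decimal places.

t ≈ 4.69 weeks

r = ln(1700/8864) / 14 ≈ -0.117955 per week
t = ln(5100/8864) / r = -0.55276 / -0.117955 ≈ 4.686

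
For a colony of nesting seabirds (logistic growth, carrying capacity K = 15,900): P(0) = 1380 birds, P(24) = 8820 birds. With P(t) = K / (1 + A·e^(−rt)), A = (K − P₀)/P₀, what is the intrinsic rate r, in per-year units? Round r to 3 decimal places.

r ≈ 0.107 per year

A = (15900 − 1380)/1380 = 10.52174
8820 = 15900/(1 + 10.52174·e^(−r·24)) → e^(−24r) = (1.80272 − 1)/10.52174 = 0.076292
r = −ln(0.076292)/24 = 2.57319/24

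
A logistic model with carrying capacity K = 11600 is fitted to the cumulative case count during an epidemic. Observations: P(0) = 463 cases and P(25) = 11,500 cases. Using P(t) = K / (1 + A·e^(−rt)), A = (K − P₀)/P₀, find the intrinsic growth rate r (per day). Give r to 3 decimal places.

A = (11600 − 463)/463 = 24.054
11500 = 11600/(1 + 24.054·e^(−r·25)) → e^(−25r) = (1.0087 − 1)/24.054 = 0.000362
r = −ln(0.000362)/25 = 7.92523/25

r ≈ 0.317 per day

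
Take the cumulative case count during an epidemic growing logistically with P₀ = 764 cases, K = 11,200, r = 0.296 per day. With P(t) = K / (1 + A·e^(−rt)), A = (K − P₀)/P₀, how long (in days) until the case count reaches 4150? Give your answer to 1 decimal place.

t ≈ 7.0 days

A = (11200 − 764)/764 = 13.65969
4150 = 11200/(1 + 13.65969·e^(−0.296t)) → 1 + 13.65969·e^(−0.296t) = 2.6988
e^(−0.296t) = 0.124366 → t = ln(8.04081)/0.296 = 2.08453/0.296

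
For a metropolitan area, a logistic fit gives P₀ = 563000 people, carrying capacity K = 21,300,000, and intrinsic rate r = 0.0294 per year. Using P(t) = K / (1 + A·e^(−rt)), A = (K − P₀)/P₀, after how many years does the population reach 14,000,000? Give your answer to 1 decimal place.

A = (21300000 − 563000)/563000 = 36.83304
14000000 = 21300000/(1 + 36.83304·e^(−0.0294t)) → 1 + 36.83304·e^(−0.0294t) = 1.52143
e^(−0.0294t) = 0.014157 → t = ln(70.6387)/0.0294 = 4.25758/0.0294

t ≈ 144.8 years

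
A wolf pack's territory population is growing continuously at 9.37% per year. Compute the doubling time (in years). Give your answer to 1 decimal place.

doubling time ≈ 7.4 years

doubling time = ln(2) / |r| = 0.69315 / 0.0937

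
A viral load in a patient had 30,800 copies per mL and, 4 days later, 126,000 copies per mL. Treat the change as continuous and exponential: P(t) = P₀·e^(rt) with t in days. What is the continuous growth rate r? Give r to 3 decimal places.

126000 = 30800 · e^(r·4)
e^(4r) = 126000/30800 = 4.09091
r = ln(4.09091) / 4 = 1.40877 / 4

r ≈ 0.352 per day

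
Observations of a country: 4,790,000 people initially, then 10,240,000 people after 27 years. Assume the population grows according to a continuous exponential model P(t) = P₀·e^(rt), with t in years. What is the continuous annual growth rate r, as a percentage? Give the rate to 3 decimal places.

r ≈ 2.814% per year

10240000 = 4790000 · e^(r·27)
e^(27r) = 10240000/4790000 = 2.13779
r = ln(2.13779) / 27 = 0.75977 / 27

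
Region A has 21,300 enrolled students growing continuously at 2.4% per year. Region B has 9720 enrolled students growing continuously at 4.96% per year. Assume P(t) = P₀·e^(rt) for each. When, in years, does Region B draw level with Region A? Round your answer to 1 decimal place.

t ≈ 30.6 years

21300·e^(0.024t) = 9720·e^(0.0496t)
21300/9720 = e^((0.0496 − 0.024)t) → ln(2.19136) = 0.0256·t
t = 0.78452 / 0.0256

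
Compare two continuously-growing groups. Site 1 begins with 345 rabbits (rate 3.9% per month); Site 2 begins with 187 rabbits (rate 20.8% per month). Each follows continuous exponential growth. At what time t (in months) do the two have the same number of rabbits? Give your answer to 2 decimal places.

345·e^(0.039t) = 187·e^(0.208t)
345/187 = e^((0.208 − 0.039)t) → ln(1.84492) = 0.169·t
t = 0.61244 / 0.169

t ≈ 3.62 months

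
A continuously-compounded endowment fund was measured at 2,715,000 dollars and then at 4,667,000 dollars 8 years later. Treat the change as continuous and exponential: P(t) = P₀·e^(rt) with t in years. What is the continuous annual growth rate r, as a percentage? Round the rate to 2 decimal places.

r ≈ 6.77% per year

4667000 = 2715000 · e^(r·8)
e^(8r) = 4667000/2715000 = 1.71897
r = ln(1.71897) / 8 = 0.54172 / 8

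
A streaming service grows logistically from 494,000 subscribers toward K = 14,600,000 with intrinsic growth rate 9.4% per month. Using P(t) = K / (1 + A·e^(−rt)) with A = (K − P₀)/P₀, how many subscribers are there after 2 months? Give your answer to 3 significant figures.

A = (14600000 − 494000)/494000 = 28.55466
P(2) = 14600000 / (1 + 28.55466·e^(−0.094·2)) = 14600000 / (1 + 28.55466·0.828615)
= 14600000 / 24.66081 ≈ 592032.51

≈ 592,000 subscribers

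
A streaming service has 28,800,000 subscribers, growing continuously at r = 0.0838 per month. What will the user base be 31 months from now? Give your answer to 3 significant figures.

≈ 387,000,000 subscribers

P(31) = 28800000 · e^(0.0838·31) = 28800000 · e^(2.5978)
= 28800000 · 13.43415 ≈ 386903530.65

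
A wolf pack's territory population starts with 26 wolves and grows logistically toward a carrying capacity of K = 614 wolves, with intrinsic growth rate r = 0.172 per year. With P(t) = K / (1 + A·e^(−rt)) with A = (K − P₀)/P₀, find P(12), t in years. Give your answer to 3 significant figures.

≈ 159 wolves

A = (614 − 26)/26 = 22.61538
P(12) = 614 / (1 + 22.61538·e^(−0.172·12)) = 614 / (1 + 22.61538·0.126945)
= 614 / 3.87091 ≈ 158.62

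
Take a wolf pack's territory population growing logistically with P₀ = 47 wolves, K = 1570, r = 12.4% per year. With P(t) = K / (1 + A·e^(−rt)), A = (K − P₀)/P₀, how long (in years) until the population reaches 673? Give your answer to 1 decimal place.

A = (1570 − 47)/47 = 32.40426
673 = 1570/(1 + 32.40426·e^(−0.124t)) → 1 + 32.40426·e^(−0.124t) = 2.33284
e^(−0.124t) = 0.041132 → t = ln(24.31222)/0.124 = 3.19098/0.124

t ≈ 25.7 years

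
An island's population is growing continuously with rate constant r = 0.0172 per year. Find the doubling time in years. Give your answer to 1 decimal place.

doubling time ≈ 40.3 years

doubling time = ln(2) / |r| = 0.69315 / 0.0172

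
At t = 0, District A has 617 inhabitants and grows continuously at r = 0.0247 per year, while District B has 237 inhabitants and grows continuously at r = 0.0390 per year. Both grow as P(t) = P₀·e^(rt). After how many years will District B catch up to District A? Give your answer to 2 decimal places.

617·e^(0.0247t) = 237·e^(0.039t)
617/237 = e^((0.039 − 0.0247)t) → ln(2.60338) = 0.0143·t
t = 0.95681 / 0.0143

t ≈ 66.91 years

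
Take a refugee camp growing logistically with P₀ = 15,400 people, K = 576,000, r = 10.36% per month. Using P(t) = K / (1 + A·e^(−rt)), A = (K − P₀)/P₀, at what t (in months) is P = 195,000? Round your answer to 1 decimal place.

t ≈ 28.2 months

A = (576000 − 15400)/15400 = 36.4026
195000 = 576000/(1 + 36.4026·e^(−0.1036t)) → 1 + 36.4026·e^(−0.1036t) = 2.95385
e^(−0.1036t) = 0.053673 → t = ln(18.63125)/0.1036 = 2.92484/0.1036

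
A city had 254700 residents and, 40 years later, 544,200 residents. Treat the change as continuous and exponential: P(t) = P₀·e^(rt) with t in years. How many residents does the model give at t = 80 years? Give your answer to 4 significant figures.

r = ln(544200/254700) / 40 ≈ 0.018981 per year
P(80) = 254700 · e^(0.018981·80) = 254700 · 4.56519 ≈ 1162754.77

≈ 1,163,000 residents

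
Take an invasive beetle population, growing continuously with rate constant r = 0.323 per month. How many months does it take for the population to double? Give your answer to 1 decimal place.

doubling time ≈ 2.1 months

doubling time = ln(2) / |r| = 0.69315 / 0.323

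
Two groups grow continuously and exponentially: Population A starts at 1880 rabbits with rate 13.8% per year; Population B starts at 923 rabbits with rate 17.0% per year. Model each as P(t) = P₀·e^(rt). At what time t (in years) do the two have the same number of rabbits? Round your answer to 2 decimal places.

1880·e^(0.138t) = 923·e^(0.17t)
1880/923 = e^((0.17 − 0.138)t) → ln(2.03684) = 0.032·t
t = 0.7114 / 0.032

t ≈ 22.23 years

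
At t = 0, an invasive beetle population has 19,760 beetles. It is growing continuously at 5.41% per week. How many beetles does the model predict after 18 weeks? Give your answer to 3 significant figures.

≈ 52,300 beetles

P(18) = 19760 · e^(0.0541·18) = 19760 · e^(0.9738)
= 19760 · 2.64799 ≈ 52324.24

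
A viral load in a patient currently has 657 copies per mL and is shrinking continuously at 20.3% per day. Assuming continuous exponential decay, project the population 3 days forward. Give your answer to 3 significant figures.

P(3) = 657 · e^(-0.203·3) = 657 · e^(-0.609)
= 657 · 0.54389 ≈ 357.34

≈ 357 copies per mL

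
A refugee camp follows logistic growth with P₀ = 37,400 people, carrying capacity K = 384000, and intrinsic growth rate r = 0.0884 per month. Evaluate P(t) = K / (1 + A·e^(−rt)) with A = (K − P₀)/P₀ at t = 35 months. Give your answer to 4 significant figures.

A = (384000 − 37400)/37400 = 9.26738
P(35) = 384000 / (1 + 9.26738·e^(−0.0884·35)) = 384000 / (1 + 9.26738·0.04532)
= 384000 / 1.42 ≈ 270422.44

≈ 270,400 people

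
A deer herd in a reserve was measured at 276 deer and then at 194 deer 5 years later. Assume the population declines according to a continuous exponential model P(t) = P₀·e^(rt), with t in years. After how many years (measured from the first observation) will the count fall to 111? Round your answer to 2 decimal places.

t ≈ 12.92 years

r = ln(194/276) / 5 ≈ -0.070509 per year
t = ln(111/276) / r = -0.91087 / -0.070509 ≈ 12.919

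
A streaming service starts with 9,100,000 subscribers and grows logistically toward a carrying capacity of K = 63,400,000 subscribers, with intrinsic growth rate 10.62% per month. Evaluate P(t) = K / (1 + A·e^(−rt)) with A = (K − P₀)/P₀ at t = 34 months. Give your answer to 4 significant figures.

≈ 54,590,000 subscribers

A = (63400000 − 9100000)/9100000 = 5.96703
P(34) = 63400000 / (1 + 5.96703·e^(−0.1062·34)) = 63400000 / (1 + 5.96703·0.02703)
= 63400000 / 1.16129 ≈ 54594451.23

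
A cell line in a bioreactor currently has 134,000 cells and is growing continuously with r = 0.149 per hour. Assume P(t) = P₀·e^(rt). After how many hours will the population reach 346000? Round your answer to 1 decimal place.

t ≈ 6.4 hours

346000 = 134000 · e^(0.149·t)
t = ln(346000/134000) / 0.149 = ln(2.58209) / 0.149 = 0.9486 / 0.149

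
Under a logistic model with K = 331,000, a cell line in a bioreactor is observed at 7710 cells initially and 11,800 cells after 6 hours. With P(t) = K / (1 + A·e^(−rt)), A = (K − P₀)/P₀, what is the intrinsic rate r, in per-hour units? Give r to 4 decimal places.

r ≈ 0.0731 per hour

A = (331000 − 7710)/7710 = 41.93126
11800 = 331000/(1 + 41.93126·e^(−r·6)) → e^(−6r) = (28.05085 − 1)/41.93126 = 0.645124
r = −ln(0.645124)/6 = 0.43831/6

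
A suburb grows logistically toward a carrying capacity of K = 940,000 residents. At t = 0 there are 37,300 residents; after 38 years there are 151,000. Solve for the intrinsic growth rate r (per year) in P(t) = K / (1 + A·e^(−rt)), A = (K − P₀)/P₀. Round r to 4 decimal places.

A = (940000 − 37300)/37300 = 24.20107
151000 = 940000/(1 + 24.20107·e^(−r·38)) → e^(−38r) = (6.22517 − 1)/24.20107 = 0.215906
r = −ln(0.215906)/38 = 1.53291/38

r ≈ 0.0403 per year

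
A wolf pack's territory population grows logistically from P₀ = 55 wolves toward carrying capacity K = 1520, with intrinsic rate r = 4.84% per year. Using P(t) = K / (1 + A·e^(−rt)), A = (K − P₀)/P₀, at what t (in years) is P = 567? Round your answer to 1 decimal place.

t ≈ 57.1 years

A = (1520 − 55)/55 = 26.63636
567 = 1520/(1 + 26.63636·e^(−0.0484t)) → 1 + 26.63636·e^(−0.0484t) = 2.68078
e^(−0.0484t) = 0.063101 → t = ln(15.84766)/0.0484 = 2.76302/0.0484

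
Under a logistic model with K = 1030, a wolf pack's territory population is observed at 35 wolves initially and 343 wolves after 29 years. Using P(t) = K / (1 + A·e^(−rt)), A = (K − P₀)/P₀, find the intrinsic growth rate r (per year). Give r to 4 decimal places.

A = (1030 − 35)/35 = 28.42857
343 = 1030/(1 + 28.42857·e^(−r·29)) → e^(−29r) = (3.00292 − 1)/28.42857 = 0.070454
r = −ln(0.070454)/29 = 2.65279/29

r ≈ 0.0915 per year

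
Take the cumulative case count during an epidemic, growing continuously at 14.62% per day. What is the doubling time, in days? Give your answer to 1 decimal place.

doubling time = ln(2) / |r| = 0.69315 / 0.1462

doubling time ≈ 4.7 days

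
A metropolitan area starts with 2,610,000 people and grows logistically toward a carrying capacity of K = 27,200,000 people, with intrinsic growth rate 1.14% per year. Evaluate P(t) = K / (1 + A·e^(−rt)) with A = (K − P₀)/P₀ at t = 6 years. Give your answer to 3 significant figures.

A = (27200000 − 2610000)/2610000 = 9.42146
P(6) = 27200000 / (1 + 9.42146·e^(−0.0114·6)) = 27200000 / (1 + 9.42146·0.933887)
= 27200000 / 9.79857 ≈ 2775914.2

≈ 2,780,000 people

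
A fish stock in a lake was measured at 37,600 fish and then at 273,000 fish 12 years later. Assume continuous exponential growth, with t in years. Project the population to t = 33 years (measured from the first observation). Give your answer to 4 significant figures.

≈ 8,767,000 fish

r = ln(273000/37600) / 12 ≈ 0.165206 per year
P(33) = 37600 · e^(0.165206·33) = 37600 · 233.17431 ≈ 8767354.17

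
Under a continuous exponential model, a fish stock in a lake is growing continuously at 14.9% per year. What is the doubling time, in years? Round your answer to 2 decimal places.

doubling time = ln(2) / |r| = 0.69315 / 0.149

doubling time ≈ 4.65 years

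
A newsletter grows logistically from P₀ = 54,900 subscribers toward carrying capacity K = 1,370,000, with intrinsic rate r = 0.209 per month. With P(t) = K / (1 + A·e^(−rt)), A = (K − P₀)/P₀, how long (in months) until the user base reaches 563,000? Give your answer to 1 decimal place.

t ≈ 13.5 months

A = (1370000 − 54900)/54900 = 23.95446
563000 = 1370000/(1 + 23.95446·e^(−0.209t)) → 1 + 23.95446·e^(−0.209t) = 2.43339
e^(−0.209t) = 0.059838 → t = ln(16.71173)/0.209 = 2.81611/0.209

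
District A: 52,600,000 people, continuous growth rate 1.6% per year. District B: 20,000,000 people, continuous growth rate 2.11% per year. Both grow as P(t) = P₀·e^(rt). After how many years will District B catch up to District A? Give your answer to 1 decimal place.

t ≈ 189.6 years

52600000·e^(0.016t) = 20000000·e^(0.0211t)
52600000/20000000 = e^((0.0211 − 0.016)t) → ln(2.63) = 0.0051·t
t = 0.96698 / 0.0051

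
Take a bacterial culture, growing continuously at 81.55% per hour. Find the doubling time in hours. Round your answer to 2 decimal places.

doubling time = ln(2) / |r| = 0.69315 / 0.8155

doubling time ≈ 0.85 hours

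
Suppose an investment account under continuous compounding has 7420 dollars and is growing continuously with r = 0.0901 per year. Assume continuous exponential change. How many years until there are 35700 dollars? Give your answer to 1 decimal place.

35700 = 7420 · e^(0.0901·t)
t = ln(35700/7420) / 0.0901 = ln(4.81132) / 0.0901 = 1.57097 / 0.0901

t ≈ 17.4 years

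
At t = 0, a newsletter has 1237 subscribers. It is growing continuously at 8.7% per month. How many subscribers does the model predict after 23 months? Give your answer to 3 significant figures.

P(23) = 1237 · e^(0.087·23) = 1237 · e^(2.001)
= 1237 · 7.39645 ≈ 9149.41

≈ 9,150 subscribers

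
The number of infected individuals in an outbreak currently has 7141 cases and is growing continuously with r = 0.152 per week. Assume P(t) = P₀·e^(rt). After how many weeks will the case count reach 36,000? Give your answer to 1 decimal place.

t ≈ 10.6 weeks

36000 = 7141 · e^(0.152·t)
t = ln(36000/7141) / 0.152 = ln(5.04131) / 0.152 = 1.61767 / 0.152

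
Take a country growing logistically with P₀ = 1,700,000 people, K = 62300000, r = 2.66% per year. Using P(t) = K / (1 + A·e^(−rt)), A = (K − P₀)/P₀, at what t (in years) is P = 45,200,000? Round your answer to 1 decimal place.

t ≈ 170.9 years

A = (62300000 − 1700000)/1700000 = 35.64706
45200000 = 62300000/(1 + 35.64706·e^(−0.0266t)) → 1 + 35.64706·e^(−0.0266t) = 1.37832
e^(−0.0266t) = 0.010613 → t = ln(94.22497)/0.0266 = 4.54569/0.0266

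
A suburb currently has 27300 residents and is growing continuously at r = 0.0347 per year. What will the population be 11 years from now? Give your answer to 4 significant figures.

≈ 39,990 residents

P(11) = 27300 · e^(0.0347·11) = 27300 · e^(0.3817)
= 27300 · 1.46477 ≈ 39988.29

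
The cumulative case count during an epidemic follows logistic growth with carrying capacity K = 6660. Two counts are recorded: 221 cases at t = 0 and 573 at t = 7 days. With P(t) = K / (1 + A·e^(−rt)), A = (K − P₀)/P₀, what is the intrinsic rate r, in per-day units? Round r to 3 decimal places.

A = (6660 − 221)/221 = 29.13575
573 = 6660/(1 + 29.13575·e^(−r·7)) → e^(−7r) = (11.62304 − 1)/29.13575 = 0.364605
r = −ln(0.364605)/7 = 1.00894/7

r ≈ 0.144 per day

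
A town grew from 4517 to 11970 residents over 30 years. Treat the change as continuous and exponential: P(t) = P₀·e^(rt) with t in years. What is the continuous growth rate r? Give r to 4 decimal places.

r ≈ 0.0325 per year

11970 = 4517 · e^(r·30)
e^(30r) = 11970/4517 = 2.64999
r = ln(2.64999) / 30 = 0.97456 / 30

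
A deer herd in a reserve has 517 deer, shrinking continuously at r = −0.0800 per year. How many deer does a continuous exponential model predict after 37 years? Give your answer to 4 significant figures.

P(37) = 517 · e^(-0.08·37) = 517 · e^(-2.96)
= 517 · 0.05182 ≈ 26.79

≈ 26.79 deer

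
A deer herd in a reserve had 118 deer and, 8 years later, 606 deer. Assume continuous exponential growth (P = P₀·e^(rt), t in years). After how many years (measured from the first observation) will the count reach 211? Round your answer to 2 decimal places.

r = ln(606/118) / 8 ≈ 0.204524 per year
t = ln(211/118) / r = 0.58117 / 0.204524 ≈ 2.842

t ≈ 2.84 years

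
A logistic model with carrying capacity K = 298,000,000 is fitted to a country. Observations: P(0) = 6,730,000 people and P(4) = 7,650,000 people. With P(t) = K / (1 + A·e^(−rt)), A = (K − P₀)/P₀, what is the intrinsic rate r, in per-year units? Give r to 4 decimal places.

A = (298000000 − 6730000)/6730000 = 43.27935
7650000 = 298000000/(1 + 43.27935·e^(−r·4)) → e^(−4r) = (38.95425 − 1)/43.27935 = 0.87696
r = −ln(0.87696)/4 = 0.13129/4

r ≈ 0.0328 per year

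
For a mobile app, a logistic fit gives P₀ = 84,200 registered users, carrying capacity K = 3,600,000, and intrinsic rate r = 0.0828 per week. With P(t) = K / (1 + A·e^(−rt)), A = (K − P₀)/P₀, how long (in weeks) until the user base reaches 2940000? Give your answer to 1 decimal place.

A = (3600000 − 84200)/84200 = 41.75534
2940000 = 3600000/(1 + 41.75534·e^(−0.0828t)) → 1 + 41.75534·e^(−0.0828t) = 1.22449
e^(−0.0828t) = 0.005376 → t = ln(186.00108)/0.0828 = 5.22575/0.0828

t ≈ 63.1 weeks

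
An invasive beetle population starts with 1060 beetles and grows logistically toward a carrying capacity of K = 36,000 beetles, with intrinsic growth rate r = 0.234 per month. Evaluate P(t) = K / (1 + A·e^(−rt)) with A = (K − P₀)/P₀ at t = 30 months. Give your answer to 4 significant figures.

A = (36000 − 1060)/1060 = 32.96226
P(30) = 36000 / (1 + 32.96226·e^(−0.234·30)) = 36000 / (1 + 32.96226·0.000894)
= 36000 / 1.02946 ≈ 34969.7

≈ 34,970 beetles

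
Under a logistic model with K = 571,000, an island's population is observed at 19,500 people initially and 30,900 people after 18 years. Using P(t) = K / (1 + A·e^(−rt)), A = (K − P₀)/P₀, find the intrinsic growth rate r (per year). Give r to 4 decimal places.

A = (571000 − 19500)/19500 = 28.28205
30900 = 571000/(1 + 28.28205·e^(−r·18)) → e^(−18r) = (18.47896 − 1)/28.28205 = 0.618023
r = −ln(0.618023)/18 = 0.48123/18

r ≈ 0.0267 per year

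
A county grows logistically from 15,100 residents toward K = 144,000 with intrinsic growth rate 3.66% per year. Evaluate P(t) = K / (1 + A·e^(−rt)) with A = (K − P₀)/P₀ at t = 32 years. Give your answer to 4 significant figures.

A = (144000 − 15100)/15100 = 8.53642
P(32) = 144000 / (1 + 8.53642·e^(−0.0366·32)) = 144000 / (1 + 8.53642·0.309995)
= 144000 / 3.64625 ≈ 39492.67

≈ 39,490 residents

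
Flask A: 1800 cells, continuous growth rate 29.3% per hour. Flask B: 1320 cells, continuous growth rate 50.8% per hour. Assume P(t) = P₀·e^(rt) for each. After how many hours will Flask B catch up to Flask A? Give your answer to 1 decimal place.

1800·e^(0.293t) = 1320·e^(0.508t)
1800/1320 = e^((0.508 − 0.293)t) → ln(1.36364) = 0.215·t
t = 0.31015 / 0.215

t ≈ 1.4 hours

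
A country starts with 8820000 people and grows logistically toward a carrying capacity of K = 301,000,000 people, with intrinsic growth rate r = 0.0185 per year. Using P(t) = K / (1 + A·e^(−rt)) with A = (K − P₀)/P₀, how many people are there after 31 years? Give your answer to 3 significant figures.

≈ 15,300,000 people

A = (301000000 − 8820000)/8820000 = 33.12698
P(31) = 301000000 / (1 + 33.12698·e^(−0.0185·31)) = 301000000 / (1 + 33.12698·0.56355)
= 301000000 / 19.6687 ≈ 15303504.61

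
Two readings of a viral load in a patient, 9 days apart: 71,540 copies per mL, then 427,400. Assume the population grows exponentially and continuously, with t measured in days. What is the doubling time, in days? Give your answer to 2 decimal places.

doubling time ≈ 3.49 days

r = ln(427400/71540) / 9 = ln(5.97428) / 9 ≈ 0.198607 per day
doubling time = ln 2 / |r| = 0.69315 / 0.198607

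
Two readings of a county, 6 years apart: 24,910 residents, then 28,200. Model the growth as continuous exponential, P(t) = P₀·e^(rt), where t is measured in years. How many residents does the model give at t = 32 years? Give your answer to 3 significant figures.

r = ln(28200/24910) / 6 ≈ 0.020675 per year
P(32) = 24910 · e^(0.020675·32) = 24910 · 1.93792 ≈ 48273.53

≈ 48,300 residents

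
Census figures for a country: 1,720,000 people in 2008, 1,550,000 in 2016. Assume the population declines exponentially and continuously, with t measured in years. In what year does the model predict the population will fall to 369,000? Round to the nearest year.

r = ln(1550000/1720000) / 8 = -0.10407/8 ≈ -0.013009 per year
t = ln(369000/1720000) / r = -1.53928/-0.013009 ≈ 118.33 years after 2008

year 2126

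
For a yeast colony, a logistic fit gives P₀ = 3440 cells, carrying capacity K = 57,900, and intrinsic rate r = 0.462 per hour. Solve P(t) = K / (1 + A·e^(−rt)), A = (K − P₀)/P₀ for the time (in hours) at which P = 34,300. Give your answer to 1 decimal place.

t ≈ 6.8 hours

A = (57900 − 3440)/3440 = 15.8314
34300 = 57900/(1 + 15.8314·e^(−0.462t)) → 1 + 15.8314·e^(−0.462t) = 1.68805
e^(−0.462t) = 0.043461 → t = ln(23.00919)/0.462 = 3.13589/0.462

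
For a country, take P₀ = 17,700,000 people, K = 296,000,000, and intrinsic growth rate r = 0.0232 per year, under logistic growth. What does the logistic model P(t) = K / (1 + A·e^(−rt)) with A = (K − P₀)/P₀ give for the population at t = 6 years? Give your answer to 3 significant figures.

≈ 20,200,000 people

A = (296000000 − 17700000)/17700000 = 15.72316
P(6) = 296000000 / (1 + 15.72316·e^(−0.0232·6)) = 296000000 / (1 + 15.72316·0.870054)
= 296000000 / 14.68 ≈ 20163485.54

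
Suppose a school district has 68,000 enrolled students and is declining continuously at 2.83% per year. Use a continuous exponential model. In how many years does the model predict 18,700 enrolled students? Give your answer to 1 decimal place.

t ≈ 45.6 years

18700 = 68000 · e^(-0.0283·t)
t = ln(18700/68000) / -0.0283 = ln(0.275) / -0.0283 = -1.29098 / -0.0283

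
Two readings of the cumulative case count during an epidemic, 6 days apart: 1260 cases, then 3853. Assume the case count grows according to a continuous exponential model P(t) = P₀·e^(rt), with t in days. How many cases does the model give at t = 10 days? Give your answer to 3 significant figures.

≈ 8,120 cases

r = ln(3853/1260) / 6 ≈ 0.18629 per day
P(10) = 1260 · e^(0.18629·10) = 1260 · 6.4424 ≈ 8117.42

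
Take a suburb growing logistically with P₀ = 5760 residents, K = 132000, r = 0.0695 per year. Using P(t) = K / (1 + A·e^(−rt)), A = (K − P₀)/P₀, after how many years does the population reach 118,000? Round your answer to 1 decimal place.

t ≈ 75.1 years

A = (132000 − 5760)/5760 = 21.91667
118000 = 132000/(1 + 21.91667·e^(−0.0695t)) → 1 + 21.91667·e^(−0.0695t) = 1.11864
e^(−0.0695t) = 0.005413 → t = ln(184.72619)/0.0695 = 5.21887/0.0695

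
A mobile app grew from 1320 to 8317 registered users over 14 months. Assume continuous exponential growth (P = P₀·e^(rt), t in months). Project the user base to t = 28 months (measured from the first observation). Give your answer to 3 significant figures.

≈ 52,400 registered users

r = ln(8317/1320) / 14 ≈ 0.131476 per month
P(28) = 1320 · e^(0.131476·28) = 1320 · 39.69955 ≈ 52403.4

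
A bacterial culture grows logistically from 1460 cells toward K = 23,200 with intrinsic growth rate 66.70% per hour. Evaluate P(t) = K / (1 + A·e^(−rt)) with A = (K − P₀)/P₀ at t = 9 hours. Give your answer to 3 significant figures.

≈ 22,400 cells

A = (23200 − 1460)/1460 = 14.89041
P(9) = 23200 / (1 + 14.89041·e^(−0.667·9)) = 23200 / (1 + 14.89041·0.002471)
= 23200 / 1.0368 ≈ 22376.56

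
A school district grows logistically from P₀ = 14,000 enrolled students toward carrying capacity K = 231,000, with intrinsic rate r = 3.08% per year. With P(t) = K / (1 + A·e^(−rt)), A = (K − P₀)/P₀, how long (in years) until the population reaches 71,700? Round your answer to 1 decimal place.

t ≈ 63.1 years

A = (231000 − 14000)/14000 = 15.5
71700 = 231000/(1 + 15.5·e^(−0.0308t)) → 1 + 15.5·e^(−0.0308t) = 3.22176
e^(−0.0308t) = 0.143339 → t = ln(6.97646)/0.0308 = 1.94254/0.0308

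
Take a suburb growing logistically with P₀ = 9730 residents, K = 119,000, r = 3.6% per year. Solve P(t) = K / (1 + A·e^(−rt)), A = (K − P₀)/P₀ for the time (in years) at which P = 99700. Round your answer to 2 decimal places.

A = (119000 − 9730)/9730 = 11.23022
99700 = 119000/(1 + 11.23022·e^(−0.036t)) → 1 + 11.23022·e^(−0.036t) = 1.19358
e^(−0.036t) = 0.017237 → t = ln(58.01308)/0.036 = 4.06067/0.036

t ≈ 112.80 years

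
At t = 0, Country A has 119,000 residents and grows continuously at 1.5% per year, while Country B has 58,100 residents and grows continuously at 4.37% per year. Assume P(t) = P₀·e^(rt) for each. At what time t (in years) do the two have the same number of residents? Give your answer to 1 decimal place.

119000·e^(0.015t) = 58100·e^(0.0437t)
119000/58100 = e^((0.0437 − 0.015)t) → ln(2.04819) = 0.0287·t
t = 0.71696 / 0.0287

t ≈ 25.0 years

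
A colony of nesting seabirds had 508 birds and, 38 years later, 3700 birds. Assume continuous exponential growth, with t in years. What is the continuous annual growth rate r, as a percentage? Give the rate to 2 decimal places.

r ≈ 5.23% per year

3700 = 508 · e^(r·38)
e^(38r) = 3700/508 = 7.28346
r = ln(7.28346) / 38 = 1.98561 / 38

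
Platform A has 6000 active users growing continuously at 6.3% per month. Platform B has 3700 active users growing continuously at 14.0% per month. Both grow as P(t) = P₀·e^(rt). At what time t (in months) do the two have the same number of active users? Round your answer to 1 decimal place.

t ≈ 6.3 months

6000·e^(0.063t) = 3700·e^(0.14t)
6000/3700 = e^((0.14 − 0.063)t) → ln(1.62162) = 0.077·t
t = 0.48343 / 0.077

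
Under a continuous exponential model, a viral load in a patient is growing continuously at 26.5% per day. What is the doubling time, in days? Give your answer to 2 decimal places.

doubling time ≈ 2.62 days

doubling time = ln(2) / |r| = 0.69315 / 0.265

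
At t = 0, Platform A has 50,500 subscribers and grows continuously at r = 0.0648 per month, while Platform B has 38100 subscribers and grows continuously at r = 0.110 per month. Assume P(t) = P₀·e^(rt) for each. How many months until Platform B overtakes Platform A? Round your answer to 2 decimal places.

t ≈ 6.23 months

50500·e^(0.0648t) = 38100·e^(0.11t)
50500/38100 = e^((0.11 − 0.0648)t) → ln(1.32546) = 0.0452·t
t = 0.28176 / 0.0452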